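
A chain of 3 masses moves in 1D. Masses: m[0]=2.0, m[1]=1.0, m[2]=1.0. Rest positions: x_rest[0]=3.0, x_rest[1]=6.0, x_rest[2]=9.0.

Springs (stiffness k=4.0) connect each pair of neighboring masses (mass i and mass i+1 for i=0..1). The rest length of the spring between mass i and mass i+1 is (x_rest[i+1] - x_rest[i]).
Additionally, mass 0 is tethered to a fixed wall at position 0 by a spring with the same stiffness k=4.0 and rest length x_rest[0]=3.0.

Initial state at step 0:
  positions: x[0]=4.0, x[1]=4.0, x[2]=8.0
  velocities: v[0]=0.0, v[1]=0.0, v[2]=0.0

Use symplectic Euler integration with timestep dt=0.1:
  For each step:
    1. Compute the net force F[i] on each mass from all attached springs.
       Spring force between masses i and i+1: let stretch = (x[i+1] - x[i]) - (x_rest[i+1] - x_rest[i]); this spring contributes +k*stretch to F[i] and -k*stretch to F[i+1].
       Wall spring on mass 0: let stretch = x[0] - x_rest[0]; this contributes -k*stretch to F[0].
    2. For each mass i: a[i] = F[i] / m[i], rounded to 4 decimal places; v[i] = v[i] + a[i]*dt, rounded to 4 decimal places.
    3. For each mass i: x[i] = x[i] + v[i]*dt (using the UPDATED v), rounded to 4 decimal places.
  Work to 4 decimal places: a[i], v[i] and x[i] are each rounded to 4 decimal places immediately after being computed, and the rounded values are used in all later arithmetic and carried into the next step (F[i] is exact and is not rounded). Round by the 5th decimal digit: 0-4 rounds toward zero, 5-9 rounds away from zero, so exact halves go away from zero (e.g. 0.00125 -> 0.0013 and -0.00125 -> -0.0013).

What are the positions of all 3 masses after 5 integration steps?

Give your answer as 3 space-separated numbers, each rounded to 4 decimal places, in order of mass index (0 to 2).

Answer: 3.0075 5.8376 7.6525

Derivation:
Step 0: x=[4.0000 4.0000 8.0000] v=[0.0000 0.0000 0.0000]
Step 1: x=[3.9200 4.1600 7.9600] v=[-0.8000 1.6000 -0.4000]
Step 2: x=[3.7664 4.4624 7.8880] v=[-1.5360 3.0240 -0.7200]
Step 3: x=[3.5514 4.8740 7.7990] v=[-2.1501 4.1158 -0.8902]
Step 4: x=[3.2918 5.3497 7.7130] v=[-2.5959 4.7568 -0.8602]
Step 5: x=[3.0075 5.8376 7.6525] v=[-2.8427 4.8790 -0.6055]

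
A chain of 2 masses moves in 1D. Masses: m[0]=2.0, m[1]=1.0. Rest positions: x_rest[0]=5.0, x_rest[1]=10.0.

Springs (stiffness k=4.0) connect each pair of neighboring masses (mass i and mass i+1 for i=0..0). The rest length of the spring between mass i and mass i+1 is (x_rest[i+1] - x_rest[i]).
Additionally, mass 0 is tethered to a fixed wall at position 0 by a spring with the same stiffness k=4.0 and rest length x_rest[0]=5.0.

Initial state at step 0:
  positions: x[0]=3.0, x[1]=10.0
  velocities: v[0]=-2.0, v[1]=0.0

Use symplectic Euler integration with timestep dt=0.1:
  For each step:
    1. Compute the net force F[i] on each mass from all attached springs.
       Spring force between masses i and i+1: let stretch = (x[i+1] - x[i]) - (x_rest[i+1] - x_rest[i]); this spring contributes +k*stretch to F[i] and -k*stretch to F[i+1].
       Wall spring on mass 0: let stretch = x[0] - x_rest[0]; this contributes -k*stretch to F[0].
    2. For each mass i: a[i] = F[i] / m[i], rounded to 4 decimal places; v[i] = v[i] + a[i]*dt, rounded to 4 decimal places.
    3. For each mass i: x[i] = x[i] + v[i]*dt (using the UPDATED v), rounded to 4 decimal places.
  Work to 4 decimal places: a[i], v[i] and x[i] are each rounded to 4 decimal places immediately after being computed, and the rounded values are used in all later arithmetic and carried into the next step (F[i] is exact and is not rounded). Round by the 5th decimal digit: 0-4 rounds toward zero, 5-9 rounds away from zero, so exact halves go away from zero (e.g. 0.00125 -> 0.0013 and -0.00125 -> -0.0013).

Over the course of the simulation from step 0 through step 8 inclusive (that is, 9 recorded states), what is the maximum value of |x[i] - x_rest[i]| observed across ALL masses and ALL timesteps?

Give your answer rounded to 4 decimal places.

Answer: 2.2532

Derivation:
Step 0: x=[3.0000 10.0000] v=[-2.0000 0.0000]
Step 1: x=[2.8800 9.9200] v=[-1.2000 -0.8000]
Step 2: x=[2.8432 9.7584] v=[-0.3680 -1.6160]
Step 3: x=[2.8878 9.5202] v=[0.4464 -2.3821]
Step 4: x=[3.0073 9.2167] v=[1.1953 -3.0351]
Step 5: x=[3.1909 8.8648] v=[1.8357 -3.5189]
Step 6: x=[3.4241 8.4860] v=[2.3323 -3.7885]
Step 7: x=[3.6901 8.1047] v=[2.6599 -3.8133]
Step 8: x=[3.9706 7.7468] v=[2.8048 -3.5791]
Max displacement = 2.2532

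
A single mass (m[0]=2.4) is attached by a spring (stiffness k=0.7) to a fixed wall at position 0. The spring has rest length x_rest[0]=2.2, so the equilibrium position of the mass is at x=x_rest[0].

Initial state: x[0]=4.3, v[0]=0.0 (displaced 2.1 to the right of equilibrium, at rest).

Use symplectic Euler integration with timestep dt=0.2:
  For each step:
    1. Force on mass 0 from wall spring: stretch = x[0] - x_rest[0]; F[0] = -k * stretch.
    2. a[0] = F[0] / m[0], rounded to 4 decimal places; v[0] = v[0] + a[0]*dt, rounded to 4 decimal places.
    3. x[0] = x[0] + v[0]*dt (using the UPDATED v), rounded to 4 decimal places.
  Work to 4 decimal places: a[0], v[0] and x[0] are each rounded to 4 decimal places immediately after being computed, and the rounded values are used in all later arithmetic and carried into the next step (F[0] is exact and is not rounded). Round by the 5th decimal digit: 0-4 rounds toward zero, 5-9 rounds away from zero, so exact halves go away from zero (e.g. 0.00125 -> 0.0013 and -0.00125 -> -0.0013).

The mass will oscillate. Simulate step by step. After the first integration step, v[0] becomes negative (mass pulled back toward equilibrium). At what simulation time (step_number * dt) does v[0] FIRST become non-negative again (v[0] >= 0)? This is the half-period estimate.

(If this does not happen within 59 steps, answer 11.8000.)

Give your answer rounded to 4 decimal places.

Answer: 6.0000

Derivation:
Step 0: x=[4.3000] v=[0.0000]
Step 1: x=[4.2755] v=[-0.1225]
Step 2: x=[4.2268] v=[-0.2436]
Step 3: x=[4.1544] v=[-0.3618]
Step 4: x=[4.0592] v=[-0.4758]
Step 5: x=[3.9423] v=[-0.5843]
Step 6: x=[3.8051] v=[-0.6859]
Step 7: x=[3.6492] v=[-0.7795]
Step 8: x=[3.4764] v=[-0.8640]
Step 9: x=[3.2887] v=[-0.9385]
Step 10: x=[3.0883] v=[-1.0020]
Step 11: x=[2.8775] v=[-1.0538]
Step 12: x=[2.6588] v=[-1.0933]
Step 13: x=[2.4348] v=[-1.1201]
Step 14: x=[2.2080] v=[-1.1338]
Step 15: x=[1.9811] v=[-1.1343]
Step 16: x=[1.7568] v=[-1.1215]
Step 17: x=[1.5377] v=[-1.0956]
Step 18: x=[1.3263] v=[-1.0570]
Step 19: x=[1.1251] v=[-1.0060]
Step 20: x=[0.9364] v=[-0.9433]
Step 21: x=[0.7625] v=[-0.8696]
Step 22: x=[0.6054] v=[-0.7857]
Step 23: x=[0.4669] v=[-0.6927]
Step 24: x=[0.3486] v=[-0.5916]
Step 25: x=[0.2519] v=[-0.4836]
Step 26: x=[0.1779] v=[-0.3700]
Step 27: x=[0.1275] v=[-0.2520]
Step 28: x=[0.1013] v=[-0.1311]
Step 29: x=[0.0996] v=[-0.0087]
Step 30: x=[0.1224] v=[0.1138]
First v>=0 after going negative at step 30, time=6.0000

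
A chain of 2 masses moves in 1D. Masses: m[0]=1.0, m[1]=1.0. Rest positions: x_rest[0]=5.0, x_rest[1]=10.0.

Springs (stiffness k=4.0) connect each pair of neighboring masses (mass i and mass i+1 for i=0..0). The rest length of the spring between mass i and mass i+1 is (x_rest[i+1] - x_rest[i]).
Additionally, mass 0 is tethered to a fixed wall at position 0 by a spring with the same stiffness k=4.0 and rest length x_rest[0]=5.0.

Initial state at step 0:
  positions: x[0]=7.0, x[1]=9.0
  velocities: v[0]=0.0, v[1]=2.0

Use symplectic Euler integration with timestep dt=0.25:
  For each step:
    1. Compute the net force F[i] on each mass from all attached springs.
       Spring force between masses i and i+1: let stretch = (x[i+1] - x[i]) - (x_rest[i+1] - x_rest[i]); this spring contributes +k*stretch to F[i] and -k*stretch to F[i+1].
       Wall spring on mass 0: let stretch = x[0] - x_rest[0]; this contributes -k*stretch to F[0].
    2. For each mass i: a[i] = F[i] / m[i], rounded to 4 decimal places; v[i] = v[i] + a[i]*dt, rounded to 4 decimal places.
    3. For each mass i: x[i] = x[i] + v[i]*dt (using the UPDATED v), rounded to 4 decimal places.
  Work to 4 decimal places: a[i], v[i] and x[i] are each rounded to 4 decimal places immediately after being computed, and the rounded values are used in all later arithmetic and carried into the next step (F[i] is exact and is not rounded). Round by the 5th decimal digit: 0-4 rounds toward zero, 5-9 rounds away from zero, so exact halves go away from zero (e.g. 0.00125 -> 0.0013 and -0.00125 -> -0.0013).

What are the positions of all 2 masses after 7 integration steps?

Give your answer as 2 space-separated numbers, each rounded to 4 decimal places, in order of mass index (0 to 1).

Answer: 7.7332 9.4977

Derivation:
Step 0: x=[7.0000 9.0000] v=[0.0000 2.0000]
Step 1: x=[5.7500 10.2500] v=[-5.0000 5.0000]
Step 2: x=[4.1875 11.6250] v=[-6.2500 5.5000]
Step 3: x=[3.4375 12.3906] v=[-3.0000 3.0625]
Step 4: x=[4.0664 12.1680] v=[2.5156 -0.8906]
Step 5: x=[5.7041 11.1700] v=[6.5508 -3.9922]
Step 6: x=[7.2823 10.0555] v=[6.3126 -4.4581]
Step 7: x=[7.7332 9.4977] v=[1.8035 -2.2313]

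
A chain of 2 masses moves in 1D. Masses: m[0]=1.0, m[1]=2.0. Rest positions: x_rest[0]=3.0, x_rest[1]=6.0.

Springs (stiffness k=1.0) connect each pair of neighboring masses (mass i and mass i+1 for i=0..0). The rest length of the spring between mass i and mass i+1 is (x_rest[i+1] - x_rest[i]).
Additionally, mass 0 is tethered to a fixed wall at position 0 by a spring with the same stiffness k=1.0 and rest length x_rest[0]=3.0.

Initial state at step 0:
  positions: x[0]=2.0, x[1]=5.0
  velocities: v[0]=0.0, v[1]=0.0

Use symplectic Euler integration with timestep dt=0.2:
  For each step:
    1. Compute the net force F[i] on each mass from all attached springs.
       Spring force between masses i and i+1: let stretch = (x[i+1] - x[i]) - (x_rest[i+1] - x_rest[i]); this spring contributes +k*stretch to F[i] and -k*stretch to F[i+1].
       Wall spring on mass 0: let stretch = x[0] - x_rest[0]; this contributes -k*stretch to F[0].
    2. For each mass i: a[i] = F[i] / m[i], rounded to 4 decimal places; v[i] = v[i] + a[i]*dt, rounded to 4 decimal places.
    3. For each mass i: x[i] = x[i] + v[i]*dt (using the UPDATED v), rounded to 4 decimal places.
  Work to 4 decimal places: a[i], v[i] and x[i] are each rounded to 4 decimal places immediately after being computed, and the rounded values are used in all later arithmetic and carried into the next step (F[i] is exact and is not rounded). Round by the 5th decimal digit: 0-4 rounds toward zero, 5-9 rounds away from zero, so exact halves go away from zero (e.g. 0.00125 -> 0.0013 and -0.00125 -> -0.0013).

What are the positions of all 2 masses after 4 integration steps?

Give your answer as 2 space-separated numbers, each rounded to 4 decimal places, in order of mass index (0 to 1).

Step 0: x=[2.0000 5.0000] v=[0.0000 0.0000]
Step 1: x=[2.0400 5.0000] v=[0.2000 0.0000]
Step 2: x=[2.1168 5.0008] v=[0.3840 0.0040]
Step 3: x=[2.2243 5.0039] v=[0.5374 0.0156]
Step 4: x=[2.3540 5.0114] v=[0.6485 0.0376]

Answer: 2.3540 5.0114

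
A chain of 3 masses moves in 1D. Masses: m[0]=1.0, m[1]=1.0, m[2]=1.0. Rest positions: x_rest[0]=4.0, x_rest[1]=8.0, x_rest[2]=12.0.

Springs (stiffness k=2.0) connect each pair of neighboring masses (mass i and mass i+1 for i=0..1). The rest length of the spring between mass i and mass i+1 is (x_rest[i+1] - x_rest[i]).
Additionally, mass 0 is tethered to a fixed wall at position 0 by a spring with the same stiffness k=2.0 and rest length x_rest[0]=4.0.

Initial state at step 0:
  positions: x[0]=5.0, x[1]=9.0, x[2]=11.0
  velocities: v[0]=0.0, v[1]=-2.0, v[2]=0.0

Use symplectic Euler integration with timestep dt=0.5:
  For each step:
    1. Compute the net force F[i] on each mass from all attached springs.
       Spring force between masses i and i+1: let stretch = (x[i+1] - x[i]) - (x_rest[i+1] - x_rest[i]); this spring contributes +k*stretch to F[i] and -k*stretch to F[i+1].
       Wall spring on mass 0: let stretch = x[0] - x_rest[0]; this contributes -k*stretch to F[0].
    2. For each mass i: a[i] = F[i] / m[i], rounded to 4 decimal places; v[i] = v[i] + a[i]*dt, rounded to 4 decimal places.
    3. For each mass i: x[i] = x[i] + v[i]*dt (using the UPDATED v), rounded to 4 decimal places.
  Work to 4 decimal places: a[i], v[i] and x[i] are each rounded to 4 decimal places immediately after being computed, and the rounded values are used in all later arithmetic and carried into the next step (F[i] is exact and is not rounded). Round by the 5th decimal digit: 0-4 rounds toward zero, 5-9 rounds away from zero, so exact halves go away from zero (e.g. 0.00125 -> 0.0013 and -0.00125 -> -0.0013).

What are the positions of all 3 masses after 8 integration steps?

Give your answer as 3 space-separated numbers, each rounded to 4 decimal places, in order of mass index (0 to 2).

Answer: 2.7618 8.0548 10.7970

Derivation:
Step 0: x=[5.0000 9.0000 11.0000] v=[0.0000 -2.0000 0.0000]
Step 1: x=[4.5000 7.0000 12.0000] v=[-1.0000 -4.0000 2.0000]
Step 2: x=[3.0000 6.2500 12.5000] v=[-3.0000 -1.5000 1.0000]
Step 3: x=[1.6250 7.0000 11.8750] v=[-2.7500 1.5000 -1.2500]
Step 4: x=[2.1250 7.5000 10.8125] v=[1.0000 1.0000 -2.1250]
Step 5: x=[4.2500 6.9688 10.0938] v=[4.2500 -1.0625 -1.4375]
Step 6: x=[5.6094 6.6407 9.8126] v=[2.7188 -0.6563 -0.5625]
Step 7: x=[4.6798 7.3829 9.9454] v=[-1.8593 1.4843 0.2656]
Step 8: x=[2.7618 8.0548 10.7970] v=[-3.8360 1.3437 1.7031]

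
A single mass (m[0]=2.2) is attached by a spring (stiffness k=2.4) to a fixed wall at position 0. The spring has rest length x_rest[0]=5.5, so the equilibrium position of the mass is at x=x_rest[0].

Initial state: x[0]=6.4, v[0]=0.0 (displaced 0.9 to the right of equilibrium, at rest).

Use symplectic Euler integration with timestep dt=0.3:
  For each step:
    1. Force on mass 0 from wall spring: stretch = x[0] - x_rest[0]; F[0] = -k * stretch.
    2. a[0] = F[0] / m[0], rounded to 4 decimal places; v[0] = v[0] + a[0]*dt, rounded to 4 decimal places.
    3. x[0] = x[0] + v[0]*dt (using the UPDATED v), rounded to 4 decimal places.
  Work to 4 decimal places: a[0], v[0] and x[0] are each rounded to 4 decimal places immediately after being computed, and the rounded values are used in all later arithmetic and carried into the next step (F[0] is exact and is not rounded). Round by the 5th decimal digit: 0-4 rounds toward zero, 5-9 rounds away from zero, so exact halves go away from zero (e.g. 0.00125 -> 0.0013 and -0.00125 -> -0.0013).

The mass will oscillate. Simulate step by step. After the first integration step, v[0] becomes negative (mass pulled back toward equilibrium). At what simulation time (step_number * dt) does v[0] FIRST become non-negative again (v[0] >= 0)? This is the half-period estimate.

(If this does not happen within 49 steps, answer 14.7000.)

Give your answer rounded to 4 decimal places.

Answer: 3.0000

Derivation:
Step 0: x=[6.4000] v=[0.0000]
Step 1: x=[6.3117] v=[-0.2945]
Step 2: x=[6.1436] v=[-0.5602]
Step 3: x=[5.9124] v=[-0.7708]
Step 4: x=[5.6407] v=[-0.9058]
Step 5: x=[5.3551] v=[-0.9519]
Step 6: x=[5.0838] v=[-0.9045]
Step 7: x=[4.8533] v=[-0.7683]
Step 8: x=[4.6863] v=[-0.5567]
Step 9: x=[4.5992] v=[-0.2904]
Step 10: x=[4.6005] v=[0.0044]
First v>=0 after going negative at step 10, time=3.0000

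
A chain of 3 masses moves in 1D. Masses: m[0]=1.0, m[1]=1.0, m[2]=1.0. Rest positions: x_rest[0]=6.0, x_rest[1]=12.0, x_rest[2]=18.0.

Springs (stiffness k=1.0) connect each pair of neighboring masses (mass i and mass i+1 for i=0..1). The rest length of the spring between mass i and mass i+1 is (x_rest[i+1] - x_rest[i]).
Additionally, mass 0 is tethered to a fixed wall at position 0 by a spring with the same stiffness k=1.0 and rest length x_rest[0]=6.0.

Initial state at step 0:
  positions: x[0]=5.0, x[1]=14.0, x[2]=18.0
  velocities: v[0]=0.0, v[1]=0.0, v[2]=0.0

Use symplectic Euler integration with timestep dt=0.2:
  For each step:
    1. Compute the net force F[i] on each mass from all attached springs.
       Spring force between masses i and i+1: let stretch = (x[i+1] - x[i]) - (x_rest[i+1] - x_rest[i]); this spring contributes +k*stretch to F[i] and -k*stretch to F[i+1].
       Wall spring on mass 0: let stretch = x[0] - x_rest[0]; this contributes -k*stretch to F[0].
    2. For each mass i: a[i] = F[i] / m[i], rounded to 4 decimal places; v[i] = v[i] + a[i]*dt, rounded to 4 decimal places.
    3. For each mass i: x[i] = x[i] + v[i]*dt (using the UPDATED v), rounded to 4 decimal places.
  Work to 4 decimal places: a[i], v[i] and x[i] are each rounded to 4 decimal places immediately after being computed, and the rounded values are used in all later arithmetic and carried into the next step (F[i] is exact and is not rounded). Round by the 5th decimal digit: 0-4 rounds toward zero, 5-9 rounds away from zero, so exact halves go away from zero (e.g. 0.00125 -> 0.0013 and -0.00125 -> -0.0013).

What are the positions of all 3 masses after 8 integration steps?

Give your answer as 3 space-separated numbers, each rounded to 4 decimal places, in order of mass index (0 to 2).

Step 0: x=[5.0000 14.0000 18.0000] v=[0.0000 0.0000 0.0000]
Step 1: x=[5.1600 13.8000 18.0800] v=[0.8000 -1.0000 0.4000]
Step 2: x=[5.4592 13.4256 18.2288] v=[1.4960 -1.8720 0.7440]
Step 3: x=[5.8587 12.9247 18.4255] v=[1.9974 -2.5046 0.9834]
Step 4: x=[6.3065 12.3612 18.6421] v=[2.2389 -2.8176 1.0832]
Step 5: x=[6.7442 11.8067 18.8475] v=[2.1885 -2.7724 1.0270]
Step 6: x=[7.1146 11.3314 19.0113] v=[1.8522 -2.3767 0.8188]
Step 7: x=[7.3691 10.9946 19.1079] v=[1.2726 -1.6841 0.4828]
Step 8: x=[7.4739 10.8373 19.1199] v=[0.5239 -0.7865 0.0601]

Answer: 7.4739 10.8373 19.1199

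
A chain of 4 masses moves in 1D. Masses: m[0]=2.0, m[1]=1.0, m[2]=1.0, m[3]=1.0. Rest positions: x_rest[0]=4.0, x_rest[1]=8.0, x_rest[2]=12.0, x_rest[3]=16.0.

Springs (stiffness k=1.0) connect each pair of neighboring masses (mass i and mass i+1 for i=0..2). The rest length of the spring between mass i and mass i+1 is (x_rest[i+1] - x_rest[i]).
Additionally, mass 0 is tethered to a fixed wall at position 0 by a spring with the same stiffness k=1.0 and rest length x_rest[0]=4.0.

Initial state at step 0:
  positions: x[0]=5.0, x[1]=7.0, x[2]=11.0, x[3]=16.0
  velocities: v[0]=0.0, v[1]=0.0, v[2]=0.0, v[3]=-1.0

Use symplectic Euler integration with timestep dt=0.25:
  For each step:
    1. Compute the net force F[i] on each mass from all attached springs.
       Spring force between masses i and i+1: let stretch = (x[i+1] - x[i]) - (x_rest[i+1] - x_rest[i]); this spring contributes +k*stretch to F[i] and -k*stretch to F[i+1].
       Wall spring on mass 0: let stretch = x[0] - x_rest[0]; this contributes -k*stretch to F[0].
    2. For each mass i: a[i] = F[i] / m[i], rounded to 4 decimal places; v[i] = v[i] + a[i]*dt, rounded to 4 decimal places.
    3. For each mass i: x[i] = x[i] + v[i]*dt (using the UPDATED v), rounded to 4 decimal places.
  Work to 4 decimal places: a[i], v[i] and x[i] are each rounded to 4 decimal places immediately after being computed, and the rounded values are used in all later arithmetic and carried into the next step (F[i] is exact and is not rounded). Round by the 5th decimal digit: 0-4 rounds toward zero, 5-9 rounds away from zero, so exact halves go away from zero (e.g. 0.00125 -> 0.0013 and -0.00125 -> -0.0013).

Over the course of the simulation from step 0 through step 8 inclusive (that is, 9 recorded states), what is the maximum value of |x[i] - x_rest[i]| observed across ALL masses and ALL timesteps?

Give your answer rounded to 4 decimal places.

Answer: 2.0175

Derivation:
Step 0: x=[5.0000 7.0000 11.0000 16.0000] v=[0.0000 0.0000 0.0000 -1.0000]
Step 1: x=[4.9063 7.1250 11.0625 15.6875] v=[-0.3750 0.5000 0.2500 -1.2500]
Step 2: x=[4.7286 7.3574 11.1680 15.3359] v=[-0.7110 0.9297 0.4219 -1.4063]
Step 3: x=[4.4852 7.6637 11.2958 14.9738] v=[-0.9735 1.2252 0.5112 -1.4483]
Step 4: x=[4.2010 7.9984 11.4265 14.6319] v=[-1.1369 1.3386 0.5227 -1.3678]
Step 5: x=[3.9042 8.3100 11.5433 14.3396] v=[-1.1874 1.2463 0.4670 -1.1692]
Step 6: x=[3.6230 8.5483 11.6328 14.1225] v=[-1.1247 0.9532 0.3578 -0.8683]
Step 7: x=[3.3825 8.6716 11.6851 13.9998] v=[-0.9619 0.4930 0.2091 -0.4907]
Step 8: x=[3.2016 8.6526 11.6937 13.9825] v=[-0.7236 -0.0759 0.0344 -0.0694]
Max displacement = 2.0175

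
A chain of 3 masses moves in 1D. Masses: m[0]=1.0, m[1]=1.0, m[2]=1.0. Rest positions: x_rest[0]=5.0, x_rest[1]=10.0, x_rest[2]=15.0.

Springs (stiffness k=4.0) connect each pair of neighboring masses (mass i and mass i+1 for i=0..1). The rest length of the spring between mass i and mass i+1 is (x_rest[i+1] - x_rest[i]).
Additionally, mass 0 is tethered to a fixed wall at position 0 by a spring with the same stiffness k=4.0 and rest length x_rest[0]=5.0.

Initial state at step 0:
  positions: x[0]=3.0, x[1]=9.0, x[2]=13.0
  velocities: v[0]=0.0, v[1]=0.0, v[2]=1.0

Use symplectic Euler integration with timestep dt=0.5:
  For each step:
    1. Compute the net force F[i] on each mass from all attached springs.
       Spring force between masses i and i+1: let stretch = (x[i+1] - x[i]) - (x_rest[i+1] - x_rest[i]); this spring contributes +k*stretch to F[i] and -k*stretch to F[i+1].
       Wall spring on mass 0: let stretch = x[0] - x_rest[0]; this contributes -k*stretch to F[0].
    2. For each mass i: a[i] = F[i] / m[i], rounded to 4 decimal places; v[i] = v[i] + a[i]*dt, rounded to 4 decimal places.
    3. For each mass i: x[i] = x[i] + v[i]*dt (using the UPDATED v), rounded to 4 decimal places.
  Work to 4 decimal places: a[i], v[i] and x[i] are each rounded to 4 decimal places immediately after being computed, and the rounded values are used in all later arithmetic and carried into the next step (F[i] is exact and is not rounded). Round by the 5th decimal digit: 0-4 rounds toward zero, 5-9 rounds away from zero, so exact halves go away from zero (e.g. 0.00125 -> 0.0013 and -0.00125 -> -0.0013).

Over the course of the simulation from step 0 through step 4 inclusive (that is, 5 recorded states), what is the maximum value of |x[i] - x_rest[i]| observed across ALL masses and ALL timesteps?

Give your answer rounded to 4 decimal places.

Step 0: x=[3.0000 9.0000 13.0000] v=[0.0000 0.0000 1.0000]
Step 1: x=[6.0000 7.0000 14.5000] v=[6.0000 -4.0000 3.0000]
Step 2: x=[4.0000 11.5000 13.5000] v=[-4.0000 9.0000 -2.0000]
Step 3: x=[5.5000 10.5000 15.5000] v=[3.0000 -2.0000 4.0000]
Step 4: x=[6.5000 9.5000 17.5000] v=[2.0000 -2.0000 4.0000]
Max displacement = 3.0000

Answer: 3.0000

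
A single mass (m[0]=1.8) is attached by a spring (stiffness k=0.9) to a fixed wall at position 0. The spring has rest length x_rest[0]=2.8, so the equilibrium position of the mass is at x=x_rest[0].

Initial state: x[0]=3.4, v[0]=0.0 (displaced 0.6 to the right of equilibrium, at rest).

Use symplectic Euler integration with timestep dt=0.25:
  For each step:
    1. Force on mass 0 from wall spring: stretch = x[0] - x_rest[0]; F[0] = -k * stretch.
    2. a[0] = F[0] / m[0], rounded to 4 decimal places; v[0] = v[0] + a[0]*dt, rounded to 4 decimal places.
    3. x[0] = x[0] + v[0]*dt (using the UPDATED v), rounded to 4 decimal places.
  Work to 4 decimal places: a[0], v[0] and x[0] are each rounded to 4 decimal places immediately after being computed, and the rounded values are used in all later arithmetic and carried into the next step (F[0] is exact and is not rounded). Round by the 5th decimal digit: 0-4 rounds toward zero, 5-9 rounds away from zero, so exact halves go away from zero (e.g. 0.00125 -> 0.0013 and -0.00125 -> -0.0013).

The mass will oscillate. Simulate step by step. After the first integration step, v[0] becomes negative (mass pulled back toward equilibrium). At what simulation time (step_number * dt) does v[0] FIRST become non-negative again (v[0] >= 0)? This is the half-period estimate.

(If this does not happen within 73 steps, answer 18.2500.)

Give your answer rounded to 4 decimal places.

Answer: 4.5000

Derivation:
Step 0: x=[3.4000] v=[0.0000]
Step 1: x=[3.3813] v=[-0.0750]
Step 2: x=[3.3444] v=[-0.1477]
Step 3: x=[3.2905] v=[-0.2158]
Step 4: x=[3.2212] v=[-0.2771]
Step 5: x=[3.1388] v=[-0.3298]
Step 6: x=[3.0458] v=[-0.3722]
Step 7: x=[2.9451] v=[-0.4029]
Step 8: x=[2.8398] v=[-0.4211]
Step 9: x=[2.7333] v=[-0.4261]
Step 10: x=[2.6289] v=[-0.4178]
Step 11: x=[2.5298] v=[-0.3964]
Step 12: x=[2.4392] v=[-0.3626]
Step 13: x=[2.3598] v=[-0.3175]
Step 14: x=[2.2942] v=[-0.2625]
Step 15: x=[2.2444] v=[-0.1993]
Step 16: x=[2.2119] v=[-0.1299]
Step 17: x=[2.1978] v=[-0.0564]
Step 18: x=[2.2025] v=[0.0189]
First v>=0 after going negative at step 18, time=4.5000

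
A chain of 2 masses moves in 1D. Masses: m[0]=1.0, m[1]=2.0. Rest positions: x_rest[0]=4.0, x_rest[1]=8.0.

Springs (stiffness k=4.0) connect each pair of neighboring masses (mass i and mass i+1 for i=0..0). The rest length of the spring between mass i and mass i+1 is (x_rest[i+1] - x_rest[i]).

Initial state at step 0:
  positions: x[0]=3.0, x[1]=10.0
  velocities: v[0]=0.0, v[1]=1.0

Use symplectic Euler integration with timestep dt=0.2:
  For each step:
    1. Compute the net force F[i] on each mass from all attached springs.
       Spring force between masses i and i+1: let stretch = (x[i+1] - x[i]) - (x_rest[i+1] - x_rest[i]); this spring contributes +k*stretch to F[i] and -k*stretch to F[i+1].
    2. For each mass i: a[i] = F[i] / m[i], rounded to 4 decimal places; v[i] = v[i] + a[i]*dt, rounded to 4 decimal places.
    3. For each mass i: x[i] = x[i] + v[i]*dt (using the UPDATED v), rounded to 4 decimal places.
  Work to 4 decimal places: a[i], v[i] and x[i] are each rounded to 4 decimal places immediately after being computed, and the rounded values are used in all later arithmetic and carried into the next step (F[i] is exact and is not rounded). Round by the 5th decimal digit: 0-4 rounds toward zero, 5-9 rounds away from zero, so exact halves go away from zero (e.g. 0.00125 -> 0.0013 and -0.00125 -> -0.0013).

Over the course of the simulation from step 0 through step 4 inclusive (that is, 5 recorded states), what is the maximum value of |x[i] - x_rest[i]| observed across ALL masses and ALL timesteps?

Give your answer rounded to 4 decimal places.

Step 0: x=[3.0000 10.0000] v=[0.0000 1.0000]
Step 1: x=[3.4800 9.9600] v=[2.4000 -0.2000]
Step 2: x=[4.3568 9.7216] v=[4.3840 -1.1920]
Step 3: x=[5.4520 9.3740] v=[5.4758 -1.7379]
Step 4: x=[6.5347 9.0327] v=[5.4134 -1.7067]
Max displacement = 2.5347

Answer: 2.5347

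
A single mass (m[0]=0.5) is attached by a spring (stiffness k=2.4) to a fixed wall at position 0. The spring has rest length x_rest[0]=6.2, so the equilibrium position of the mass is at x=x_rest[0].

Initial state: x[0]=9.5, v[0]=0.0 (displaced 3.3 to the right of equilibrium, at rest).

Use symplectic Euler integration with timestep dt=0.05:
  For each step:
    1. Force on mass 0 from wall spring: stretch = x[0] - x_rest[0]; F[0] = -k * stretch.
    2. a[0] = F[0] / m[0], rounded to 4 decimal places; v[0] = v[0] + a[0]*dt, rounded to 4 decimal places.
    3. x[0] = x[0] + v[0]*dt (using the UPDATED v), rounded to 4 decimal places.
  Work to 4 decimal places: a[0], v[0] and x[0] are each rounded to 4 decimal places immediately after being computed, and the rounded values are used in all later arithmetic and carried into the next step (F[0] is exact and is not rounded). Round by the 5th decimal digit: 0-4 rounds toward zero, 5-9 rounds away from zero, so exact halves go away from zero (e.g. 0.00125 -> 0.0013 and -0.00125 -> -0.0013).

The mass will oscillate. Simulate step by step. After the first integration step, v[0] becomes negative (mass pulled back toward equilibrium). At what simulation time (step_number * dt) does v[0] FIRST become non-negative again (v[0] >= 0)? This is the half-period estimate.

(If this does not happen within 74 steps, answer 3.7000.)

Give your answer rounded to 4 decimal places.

Step 0: x=[9.5000] v=[0.0000]
Step 1: x=[9.4604] v=[-0.7920]
Step 2: x=[9.3817] v=[-1.5745]
Step 3: x=[9.2648] v=[-2.3381]
Step 4: x=[9.1111] v=[-3.0737]
Step 5: x=[8.9225] v=[-3.7724]
Step 6: x=[8.7012] v=[-4.4258]
Step 7: x=[8.4499] v=[-5.0261]
Step 8: x=[8.1716] v=[-5.5661]
Step 9: x=[7.8696] v=[-6.0393]
Step 10: x=[7.5476] v=[-6.4400]
Step 11: x=[7.2094] v=[-6.7634]
Step 12: x=[6.8591] v=[-7.0057]
Step 13: x=[6.5009] v=[-7.1639]
Step 14: x=[6.1391] v=[-7.2361]
Step 15: x=[5.7780] v=[-7.2215]
Step 16: x=[5.4220] v=[-7.1202]
Step 17: x=[5.0753] v=[-6.9335]
Step 18: x=[4.7421] v=[-6.6636]
Step 19: x=[4.4264] v=[-6.3137]
Step 20: x=[4.1320] v=[-5.8880]
Step 21: x=[3.8624] v=[-5.3917]
Step 22: x=[3.6209] v=[-4.8307]
Step 23: x=[3.4103] v=[-4.2117]
Step 24: x=[3.2332] v=[-3.5422]
Step 25: x=[3.0917] v=[-2.8302]
Step 26: x=[2.9875] v=[-2.0842]
Step 27: x=[2.9218] v=[-1.3132]
Step 28: x=[2.8955] v=[-0.5264]
Step 29: x=[2.9088] v=[0.2667]
First v>=0 after going negative at step 29, time=1.4500

Answer: 1.4500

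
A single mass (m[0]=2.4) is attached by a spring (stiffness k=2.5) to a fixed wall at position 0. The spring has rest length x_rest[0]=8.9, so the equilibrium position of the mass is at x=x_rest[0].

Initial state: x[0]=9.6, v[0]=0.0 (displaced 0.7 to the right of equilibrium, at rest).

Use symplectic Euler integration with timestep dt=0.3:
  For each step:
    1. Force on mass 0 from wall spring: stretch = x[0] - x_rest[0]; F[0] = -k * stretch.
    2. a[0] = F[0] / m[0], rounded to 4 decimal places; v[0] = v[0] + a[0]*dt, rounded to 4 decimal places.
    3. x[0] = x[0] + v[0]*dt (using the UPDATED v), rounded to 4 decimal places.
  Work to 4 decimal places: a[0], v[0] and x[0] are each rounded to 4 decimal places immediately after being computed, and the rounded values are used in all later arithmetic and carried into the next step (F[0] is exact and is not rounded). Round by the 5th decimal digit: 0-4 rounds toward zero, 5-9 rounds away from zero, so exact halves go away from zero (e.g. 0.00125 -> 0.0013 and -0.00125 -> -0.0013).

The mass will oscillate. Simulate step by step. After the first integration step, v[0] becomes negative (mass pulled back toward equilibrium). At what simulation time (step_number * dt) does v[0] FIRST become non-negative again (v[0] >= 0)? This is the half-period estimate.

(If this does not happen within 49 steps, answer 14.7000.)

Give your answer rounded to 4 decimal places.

Answer: 3.3000

Derivation:
Step 0: x=[9.6000] v=[0.0000]
Step 1: x=[9.5344] v=[-0.2188]
Step 2: x=[9.4093] v=[-0.4170]
Step 3: x=[9.2364] v=[-0.5762]
Step 4: x=[9.0320] v=[-0.6813]
Step 5: x=[8.8152] v=[-0.7226]
Step 6: x=[8.6064] v=[-0.6961]
Step 7: x=[8.4251] v=[-0.6044]
Step 8: x=[8.2883] v=[-0.4560]
Step 9: x=[8.2089] v=[-0.2648]
Step 10: x=[8.1943] v=[-0.0488]
Step 11: x=[8.2458] v=[0.1717]
First v>=0 after going negative at step 11, time=3.3000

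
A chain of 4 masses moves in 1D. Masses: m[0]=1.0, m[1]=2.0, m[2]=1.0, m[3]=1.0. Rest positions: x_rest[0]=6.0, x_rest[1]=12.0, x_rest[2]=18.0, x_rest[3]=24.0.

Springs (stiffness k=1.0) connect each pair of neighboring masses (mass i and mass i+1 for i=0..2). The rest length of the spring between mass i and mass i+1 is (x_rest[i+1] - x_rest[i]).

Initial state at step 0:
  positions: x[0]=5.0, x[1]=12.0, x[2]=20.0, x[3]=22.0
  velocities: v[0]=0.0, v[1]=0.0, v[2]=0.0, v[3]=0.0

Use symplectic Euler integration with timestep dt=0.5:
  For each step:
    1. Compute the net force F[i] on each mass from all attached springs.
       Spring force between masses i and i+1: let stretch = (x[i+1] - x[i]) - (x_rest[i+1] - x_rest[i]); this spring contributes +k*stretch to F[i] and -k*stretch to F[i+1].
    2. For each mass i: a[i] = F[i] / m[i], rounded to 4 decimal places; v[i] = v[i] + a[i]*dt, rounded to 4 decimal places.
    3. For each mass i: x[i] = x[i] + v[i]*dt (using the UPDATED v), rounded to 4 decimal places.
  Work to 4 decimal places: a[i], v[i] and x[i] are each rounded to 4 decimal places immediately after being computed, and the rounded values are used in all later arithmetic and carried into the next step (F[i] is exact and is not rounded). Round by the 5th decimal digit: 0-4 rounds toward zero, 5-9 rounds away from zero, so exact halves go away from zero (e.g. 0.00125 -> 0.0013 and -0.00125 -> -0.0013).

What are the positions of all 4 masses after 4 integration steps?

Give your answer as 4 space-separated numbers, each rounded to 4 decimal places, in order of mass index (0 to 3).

Answer: 6.8107 11.5029 15.9434 25.2403

Derivation:
Step 0: x=[5.0000 12.0000 20.0000 22.0000] v=[0.0000 0.0000 0.0000 0.0000]
Step 1: x=[5.2500 12.1250 18.5000 23.0000] v=[0.5000 0.2500 -3.0000 2.0000]
Step 2: x=[5.7188 12.1875 16.5313 24.3750] v=[0.9375 0.1250 -3.9375 2.7500]
Step 3: x=[6.3048 11.9844 15.4375 25.2891] v=[1.1719 -0.4063 -2.1876 1.8282]
Step 4: x=[6.8107 11.5029 15.9434 25.2403] v=[1.0117 -0.9630 1.0117 -0.0976]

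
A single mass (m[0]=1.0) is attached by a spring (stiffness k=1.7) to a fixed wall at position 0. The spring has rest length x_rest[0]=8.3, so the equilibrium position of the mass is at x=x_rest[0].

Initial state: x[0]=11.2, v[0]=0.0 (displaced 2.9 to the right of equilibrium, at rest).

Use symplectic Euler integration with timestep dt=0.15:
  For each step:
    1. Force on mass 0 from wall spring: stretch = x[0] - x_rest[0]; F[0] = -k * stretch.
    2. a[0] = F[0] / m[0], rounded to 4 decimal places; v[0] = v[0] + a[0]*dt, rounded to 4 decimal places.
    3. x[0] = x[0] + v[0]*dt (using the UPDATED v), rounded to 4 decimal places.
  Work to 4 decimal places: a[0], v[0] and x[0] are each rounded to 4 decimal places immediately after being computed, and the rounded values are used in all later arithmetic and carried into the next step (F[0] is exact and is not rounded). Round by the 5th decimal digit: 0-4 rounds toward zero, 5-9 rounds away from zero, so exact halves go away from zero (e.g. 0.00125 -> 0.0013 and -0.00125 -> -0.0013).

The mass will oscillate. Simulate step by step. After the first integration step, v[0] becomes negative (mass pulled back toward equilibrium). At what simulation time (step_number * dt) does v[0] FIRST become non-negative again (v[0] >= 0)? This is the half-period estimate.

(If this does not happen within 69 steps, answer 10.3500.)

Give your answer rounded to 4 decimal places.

Answer: 2.5500

Derivation:
Step 0: x=[11.2000] v=[0.0000]
Step 1: x=[11.0891] v=[-0.7395]
Step 2: x=[10.8715] v=[-1.4507]
Step 3: x=[10.5555] v=[-2.1064]
Step 4: x=[10.1533] v=[-2.6816]
Step 5: x=[9.6802] v=[-3.1542]
Step 6: x=[9.1543] v=[-3.5061]
Step 7: x=[8.5957] v=[-3.7239]
Step 8: x=[8.0258] v=[-3.7993]
Step 9: x=[7.4664] v=[-3.7294]
Step 10: x=[6.9389] v=[-3.5168]
Step 11: x=[6.4634] v=[-3.1697]
Step 12: x=[6.0582] v=[-2.7014]
Step 13: x=[5.7387] v=[-2.1297]
Step 14: x=[5.5172] v=[-1.4766]
Step 15: x=[5.4022] v=[-0.7670]
Step 16: x=[5.3980] v=[-0.0281]
Step 17: x=[5.5048] v=[0.7119]
First v>=0 after going negative at step 17, time=2.5500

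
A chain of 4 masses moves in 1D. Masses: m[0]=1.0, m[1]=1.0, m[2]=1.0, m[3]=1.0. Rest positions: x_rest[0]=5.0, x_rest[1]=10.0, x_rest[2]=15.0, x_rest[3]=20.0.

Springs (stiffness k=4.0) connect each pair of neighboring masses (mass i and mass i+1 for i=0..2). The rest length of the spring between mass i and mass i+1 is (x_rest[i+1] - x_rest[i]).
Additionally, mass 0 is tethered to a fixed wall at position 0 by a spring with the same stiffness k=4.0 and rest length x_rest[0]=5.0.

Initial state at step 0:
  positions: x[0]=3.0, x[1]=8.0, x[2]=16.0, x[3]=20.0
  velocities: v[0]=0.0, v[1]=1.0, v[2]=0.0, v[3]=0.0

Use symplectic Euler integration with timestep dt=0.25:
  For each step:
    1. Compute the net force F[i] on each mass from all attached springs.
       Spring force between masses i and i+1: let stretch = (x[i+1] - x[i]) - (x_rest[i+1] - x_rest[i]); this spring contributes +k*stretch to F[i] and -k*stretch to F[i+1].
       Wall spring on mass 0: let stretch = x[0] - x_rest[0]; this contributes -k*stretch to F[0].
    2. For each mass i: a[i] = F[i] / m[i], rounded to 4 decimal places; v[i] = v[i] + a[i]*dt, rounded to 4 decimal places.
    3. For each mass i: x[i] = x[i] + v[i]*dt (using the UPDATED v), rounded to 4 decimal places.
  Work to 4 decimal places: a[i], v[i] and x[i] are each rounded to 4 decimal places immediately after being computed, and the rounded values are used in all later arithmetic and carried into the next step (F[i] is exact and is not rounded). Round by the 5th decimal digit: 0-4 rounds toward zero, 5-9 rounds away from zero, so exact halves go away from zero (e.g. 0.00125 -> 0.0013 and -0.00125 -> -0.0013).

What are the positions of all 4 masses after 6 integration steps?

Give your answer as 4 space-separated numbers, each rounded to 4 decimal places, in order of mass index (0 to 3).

Answer: 6.6245 10.7762 16.1475 18.2554

Derivation:
Step 0: x=[3.0000 8.0000 16.0000 20.0000] v=[0.0000 1.0000 0.0000 0.0000]
Step 1: x=[3.5000 9.0000 15.0000 20.2500] v=[2.0000 4.0000 -4.0000 1.0000]
Step 2: x=[4.5000 10.1250 13.8125 20.4375] v=[4.0000 4.5000 -4.7500 0.7500]
Step 3: x=[5.7813 10.7656 13.3594 20.2188] v=[5.1250 2.5625 -1.8125 -0.8750]
Step 4: x=[6.8633 10.8086 13.9727 19.5352] v=[4.3280 0.1720 2.4531 -2.7344]
Step 5: x=[7.2158 10.6563 15.1856 18.7110] v=[1.4100 -0.6092 4.8515 -3.2969]
Step 6: x=[6.6245 10.7762 16.1475 18.2554] v=[-2.3653 0.4796 3.8476 -1.8223]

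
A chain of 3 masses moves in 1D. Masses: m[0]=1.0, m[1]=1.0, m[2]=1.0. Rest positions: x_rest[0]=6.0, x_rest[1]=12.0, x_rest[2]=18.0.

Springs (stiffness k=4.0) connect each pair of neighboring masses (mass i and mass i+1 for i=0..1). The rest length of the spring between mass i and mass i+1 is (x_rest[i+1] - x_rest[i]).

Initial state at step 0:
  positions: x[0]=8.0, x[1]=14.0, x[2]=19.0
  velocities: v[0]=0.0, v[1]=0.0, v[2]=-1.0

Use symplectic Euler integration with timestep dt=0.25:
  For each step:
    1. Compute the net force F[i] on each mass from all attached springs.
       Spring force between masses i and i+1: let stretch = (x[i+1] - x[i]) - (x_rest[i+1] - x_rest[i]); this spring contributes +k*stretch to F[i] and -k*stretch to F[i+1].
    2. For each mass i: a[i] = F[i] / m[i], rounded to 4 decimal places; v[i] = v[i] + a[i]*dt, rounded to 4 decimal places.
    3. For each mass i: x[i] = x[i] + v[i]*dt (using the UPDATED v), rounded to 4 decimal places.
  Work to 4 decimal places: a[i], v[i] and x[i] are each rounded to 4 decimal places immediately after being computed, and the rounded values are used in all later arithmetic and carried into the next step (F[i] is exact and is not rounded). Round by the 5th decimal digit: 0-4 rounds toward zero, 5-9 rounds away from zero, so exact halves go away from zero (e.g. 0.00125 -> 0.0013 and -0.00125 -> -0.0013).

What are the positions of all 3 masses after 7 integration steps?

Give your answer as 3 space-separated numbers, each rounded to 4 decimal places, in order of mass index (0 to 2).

Step 0: x=[8.0000 14.0000 19.0000] v=[0.0000 0.0000 -1.0000]
Step 1: x=[8.0000 13.7500 19.0000] v=[0.0000 -1.0000 0.0000]
Step 2: x=[7.9375 13.3750 19.1875] v=[-0.2500 -1.5000 0.7500]
Step 3: x=[7.7344 13.0938 19.4219] v=[-0.8125 -1.1250 0.9375]
Step 4: x=[7.3711 13.0547 19.5743] v=[-1.4531 -0.1563 0.6094]
Step 5: x=[6.9287 13.2246 19.5968] v=[-1.7695 0.6797 0.0898]
Step 6: x=[6.5603 13.4136 19.5262] v=[-1.4736 0.7560 -0.2824]
Step 7: x=[6.4052 13.4174 19.4275] v=[-0.6203 0.0153 -0.3950]

Answer: 6.4052 13.4174 19.4275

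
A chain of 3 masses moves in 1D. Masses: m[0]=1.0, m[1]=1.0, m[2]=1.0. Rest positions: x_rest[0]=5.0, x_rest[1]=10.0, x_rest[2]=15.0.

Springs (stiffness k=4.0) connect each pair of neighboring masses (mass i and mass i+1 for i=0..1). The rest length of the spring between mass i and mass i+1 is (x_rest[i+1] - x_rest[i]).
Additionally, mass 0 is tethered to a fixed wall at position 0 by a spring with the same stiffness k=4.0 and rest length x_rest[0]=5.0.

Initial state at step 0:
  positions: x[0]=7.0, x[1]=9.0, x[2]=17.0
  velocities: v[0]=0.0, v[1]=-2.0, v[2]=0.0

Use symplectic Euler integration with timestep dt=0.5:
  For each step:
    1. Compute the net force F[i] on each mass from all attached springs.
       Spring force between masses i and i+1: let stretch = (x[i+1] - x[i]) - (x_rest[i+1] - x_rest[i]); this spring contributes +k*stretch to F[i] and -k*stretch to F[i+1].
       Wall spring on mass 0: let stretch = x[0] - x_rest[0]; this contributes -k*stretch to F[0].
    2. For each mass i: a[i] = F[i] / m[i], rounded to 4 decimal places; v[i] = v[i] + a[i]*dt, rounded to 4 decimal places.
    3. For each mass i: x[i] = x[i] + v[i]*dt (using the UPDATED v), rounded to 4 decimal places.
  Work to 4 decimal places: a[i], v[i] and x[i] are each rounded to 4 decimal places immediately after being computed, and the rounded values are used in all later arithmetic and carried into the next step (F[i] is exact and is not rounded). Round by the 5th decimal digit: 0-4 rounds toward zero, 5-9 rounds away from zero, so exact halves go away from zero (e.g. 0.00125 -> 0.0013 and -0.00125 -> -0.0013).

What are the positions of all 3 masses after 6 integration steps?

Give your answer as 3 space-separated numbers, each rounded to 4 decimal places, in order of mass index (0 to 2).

Answer: 3.0000 10.0000 13.0000

Derivation:
Step 0: x=[7.0000 9.0000 17.0000] v=[0.0000 -2.0000 0.0000]
Step 1: x=[2.0000 14.0000 14.0000] v=[-10.0000 10.0000 -6.0000]
Step 2: x=[7.0000 7.0000 16.0000] v=[10.0000 -14.0000 4.0000]
Step 3: x=[5.0000 9.0000 14.0000] v=[-4.0000 4.0000 -4.0000]
Step 4: x=[2.0000 12.0000 12.0000] v=[-6.0000 6.0000 -4.0000]
Step 5: x=[7.0000 5.0000 15.0000] v=[10.0000 -14.0000 6.0000]
Step 6: x=[3.0000 10.0000 13.0000] v=[-8.0000 10.0000 -4.0000]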